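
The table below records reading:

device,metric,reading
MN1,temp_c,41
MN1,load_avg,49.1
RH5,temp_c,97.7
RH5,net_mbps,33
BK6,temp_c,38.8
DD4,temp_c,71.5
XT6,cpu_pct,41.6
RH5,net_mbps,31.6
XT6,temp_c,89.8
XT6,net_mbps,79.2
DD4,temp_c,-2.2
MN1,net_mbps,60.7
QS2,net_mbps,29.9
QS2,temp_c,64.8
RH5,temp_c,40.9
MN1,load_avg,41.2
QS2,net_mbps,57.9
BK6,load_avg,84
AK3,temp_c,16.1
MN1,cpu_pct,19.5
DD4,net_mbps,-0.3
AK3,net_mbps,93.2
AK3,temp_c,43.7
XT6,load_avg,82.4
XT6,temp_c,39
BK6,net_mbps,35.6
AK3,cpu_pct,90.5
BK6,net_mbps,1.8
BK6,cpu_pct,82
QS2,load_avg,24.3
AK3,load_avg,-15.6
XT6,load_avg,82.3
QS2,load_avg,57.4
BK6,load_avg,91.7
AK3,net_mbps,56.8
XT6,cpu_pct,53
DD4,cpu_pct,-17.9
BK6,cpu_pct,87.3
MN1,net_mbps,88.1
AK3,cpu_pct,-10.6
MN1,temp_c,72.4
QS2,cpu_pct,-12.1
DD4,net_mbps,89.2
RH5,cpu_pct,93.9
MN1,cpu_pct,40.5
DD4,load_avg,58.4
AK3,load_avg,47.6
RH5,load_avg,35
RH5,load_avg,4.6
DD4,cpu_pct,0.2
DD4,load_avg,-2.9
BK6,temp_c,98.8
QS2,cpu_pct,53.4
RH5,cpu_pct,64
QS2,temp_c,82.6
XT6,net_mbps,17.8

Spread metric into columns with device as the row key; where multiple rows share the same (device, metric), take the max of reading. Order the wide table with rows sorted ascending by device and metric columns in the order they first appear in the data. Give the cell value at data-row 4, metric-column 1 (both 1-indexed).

72.4

With rows sorted ascending by device, row 4 is device=MN1. metric columns in first-appearance order: temp_c, load_avg, net_mbps, cpu_pct; column 1 is temp_c.
Long rows with device=MN1, metric=temp_c: max(41, 72.4) = 72.4.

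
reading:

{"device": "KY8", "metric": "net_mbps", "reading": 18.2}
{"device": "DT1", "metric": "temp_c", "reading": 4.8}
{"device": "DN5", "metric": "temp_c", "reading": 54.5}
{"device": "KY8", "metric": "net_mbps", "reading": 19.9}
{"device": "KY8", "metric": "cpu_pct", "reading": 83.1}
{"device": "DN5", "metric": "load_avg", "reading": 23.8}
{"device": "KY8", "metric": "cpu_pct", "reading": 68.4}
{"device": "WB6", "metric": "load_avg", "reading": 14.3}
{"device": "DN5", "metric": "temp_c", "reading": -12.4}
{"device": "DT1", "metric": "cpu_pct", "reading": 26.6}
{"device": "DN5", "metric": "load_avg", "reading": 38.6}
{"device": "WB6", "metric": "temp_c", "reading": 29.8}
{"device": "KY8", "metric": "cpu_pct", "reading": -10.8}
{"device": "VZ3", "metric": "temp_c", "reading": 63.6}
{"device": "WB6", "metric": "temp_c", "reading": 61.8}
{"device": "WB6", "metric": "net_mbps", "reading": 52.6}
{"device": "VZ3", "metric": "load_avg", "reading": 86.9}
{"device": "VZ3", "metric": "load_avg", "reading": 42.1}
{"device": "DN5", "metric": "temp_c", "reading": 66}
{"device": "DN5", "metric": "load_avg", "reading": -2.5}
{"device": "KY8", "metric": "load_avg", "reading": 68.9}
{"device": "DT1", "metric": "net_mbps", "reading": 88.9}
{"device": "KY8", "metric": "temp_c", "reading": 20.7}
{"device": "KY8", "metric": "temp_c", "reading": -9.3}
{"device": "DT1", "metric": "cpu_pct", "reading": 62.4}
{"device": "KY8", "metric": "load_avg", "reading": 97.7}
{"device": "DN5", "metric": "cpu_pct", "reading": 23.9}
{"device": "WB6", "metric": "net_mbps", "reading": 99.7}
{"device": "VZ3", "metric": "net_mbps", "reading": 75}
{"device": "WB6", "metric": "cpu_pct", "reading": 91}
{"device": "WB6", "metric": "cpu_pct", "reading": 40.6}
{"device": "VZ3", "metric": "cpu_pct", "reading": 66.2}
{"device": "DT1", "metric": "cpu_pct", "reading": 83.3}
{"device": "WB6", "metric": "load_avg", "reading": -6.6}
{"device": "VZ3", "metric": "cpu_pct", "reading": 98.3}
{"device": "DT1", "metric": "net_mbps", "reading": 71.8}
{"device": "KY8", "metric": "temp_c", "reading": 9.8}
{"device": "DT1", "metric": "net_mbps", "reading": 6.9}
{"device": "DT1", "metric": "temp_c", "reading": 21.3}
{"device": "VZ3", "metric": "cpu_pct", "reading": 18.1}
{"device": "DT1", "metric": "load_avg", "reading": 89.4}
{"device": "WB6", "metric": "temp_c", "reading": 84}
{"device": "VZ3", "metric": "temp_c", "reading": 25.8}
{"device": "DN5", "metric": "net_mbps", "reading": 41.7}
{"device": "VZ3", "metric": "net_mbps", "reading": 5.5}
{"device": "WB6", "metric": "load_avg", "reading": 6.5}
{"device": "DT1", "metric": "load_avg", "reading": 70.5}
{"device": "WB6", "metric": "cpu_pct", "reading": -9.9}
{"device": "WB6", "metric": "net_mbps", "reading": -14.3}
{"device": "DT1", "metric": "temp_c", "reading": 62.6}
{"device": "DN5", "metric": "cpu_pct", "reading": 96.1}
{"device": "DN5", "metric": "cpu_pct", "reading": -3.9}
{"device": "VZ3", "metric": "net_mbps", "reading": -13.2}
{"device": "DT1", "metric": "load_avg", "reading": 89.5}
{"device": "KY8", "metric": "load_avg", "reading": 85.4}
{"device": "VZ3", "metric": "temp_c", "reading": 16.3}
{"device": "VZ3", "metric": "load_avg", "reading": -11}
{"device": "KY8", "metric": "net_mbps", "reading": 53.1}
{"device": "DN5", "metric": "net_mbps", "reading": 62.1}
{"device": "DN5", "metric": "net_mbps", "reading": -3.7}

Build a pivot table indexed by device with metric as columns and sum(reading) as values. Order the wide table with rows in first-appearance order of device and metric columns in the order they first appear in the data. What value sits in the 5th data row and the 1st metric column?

67.3

With rows in first-appearance order of device, row 5 is device=VZ3. metric columns in first-appearance order: net_mbps, temp_c, cpu_pct, load_avg; column 1 is net_mbps.
Long rows with device=VZ3, metric=net_mbps: 75 + 5.5 + -13.2 = 67.3.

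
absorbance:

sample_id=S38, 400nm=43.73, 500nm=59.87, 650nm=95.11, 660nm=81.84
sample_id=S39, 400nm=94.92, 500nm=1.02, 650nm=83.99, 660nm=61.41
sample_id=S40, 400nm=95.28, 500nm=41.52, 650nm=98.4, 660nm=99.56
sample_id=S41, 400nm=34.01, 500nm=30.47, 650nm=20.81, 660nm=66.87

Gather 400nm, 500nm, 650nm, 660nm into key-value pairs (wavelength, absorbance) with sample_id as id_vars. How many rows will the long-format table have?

16

4 sample_id values × 4 melted columns = 16 rows.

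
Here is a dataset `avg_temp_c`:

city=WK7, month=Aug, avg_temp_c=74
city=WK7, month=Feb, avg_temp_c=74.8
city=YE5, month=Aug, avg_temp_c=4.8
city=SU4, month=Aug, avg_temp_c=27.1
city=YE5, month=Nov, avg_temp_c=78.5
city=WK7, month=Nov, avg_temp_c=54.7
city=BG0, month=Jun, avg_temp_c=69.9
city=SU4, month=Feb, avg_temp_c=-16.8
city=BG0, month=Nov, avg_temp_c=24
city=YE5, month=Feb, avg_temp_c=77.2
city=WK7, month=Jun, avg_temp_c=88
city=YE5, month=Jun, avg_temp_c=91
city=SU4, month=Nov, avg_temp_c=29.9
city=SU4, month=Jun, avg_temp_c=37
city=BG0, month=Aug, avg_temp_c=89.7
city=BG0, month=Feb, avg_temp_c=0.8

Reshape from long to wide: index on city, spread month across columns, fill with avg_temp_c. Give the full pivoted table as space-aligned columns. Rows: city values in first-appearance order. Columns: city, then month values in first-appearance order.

Columns: city plus the 4 distinct month values (Aug, Feb, Nov, Jun).
For example, row WK7 column Aug takes avg_temp_c=74 from the long row (WK7, Aug).

city  Aug   Feb    Nov   Jun 
WK7   74    74.8   54.7  88  
YE5   4.8   77.2   78.5  91  
SU4   27.1  -16.8  29.9  37  
BG0   89.7  0.8    24    69.9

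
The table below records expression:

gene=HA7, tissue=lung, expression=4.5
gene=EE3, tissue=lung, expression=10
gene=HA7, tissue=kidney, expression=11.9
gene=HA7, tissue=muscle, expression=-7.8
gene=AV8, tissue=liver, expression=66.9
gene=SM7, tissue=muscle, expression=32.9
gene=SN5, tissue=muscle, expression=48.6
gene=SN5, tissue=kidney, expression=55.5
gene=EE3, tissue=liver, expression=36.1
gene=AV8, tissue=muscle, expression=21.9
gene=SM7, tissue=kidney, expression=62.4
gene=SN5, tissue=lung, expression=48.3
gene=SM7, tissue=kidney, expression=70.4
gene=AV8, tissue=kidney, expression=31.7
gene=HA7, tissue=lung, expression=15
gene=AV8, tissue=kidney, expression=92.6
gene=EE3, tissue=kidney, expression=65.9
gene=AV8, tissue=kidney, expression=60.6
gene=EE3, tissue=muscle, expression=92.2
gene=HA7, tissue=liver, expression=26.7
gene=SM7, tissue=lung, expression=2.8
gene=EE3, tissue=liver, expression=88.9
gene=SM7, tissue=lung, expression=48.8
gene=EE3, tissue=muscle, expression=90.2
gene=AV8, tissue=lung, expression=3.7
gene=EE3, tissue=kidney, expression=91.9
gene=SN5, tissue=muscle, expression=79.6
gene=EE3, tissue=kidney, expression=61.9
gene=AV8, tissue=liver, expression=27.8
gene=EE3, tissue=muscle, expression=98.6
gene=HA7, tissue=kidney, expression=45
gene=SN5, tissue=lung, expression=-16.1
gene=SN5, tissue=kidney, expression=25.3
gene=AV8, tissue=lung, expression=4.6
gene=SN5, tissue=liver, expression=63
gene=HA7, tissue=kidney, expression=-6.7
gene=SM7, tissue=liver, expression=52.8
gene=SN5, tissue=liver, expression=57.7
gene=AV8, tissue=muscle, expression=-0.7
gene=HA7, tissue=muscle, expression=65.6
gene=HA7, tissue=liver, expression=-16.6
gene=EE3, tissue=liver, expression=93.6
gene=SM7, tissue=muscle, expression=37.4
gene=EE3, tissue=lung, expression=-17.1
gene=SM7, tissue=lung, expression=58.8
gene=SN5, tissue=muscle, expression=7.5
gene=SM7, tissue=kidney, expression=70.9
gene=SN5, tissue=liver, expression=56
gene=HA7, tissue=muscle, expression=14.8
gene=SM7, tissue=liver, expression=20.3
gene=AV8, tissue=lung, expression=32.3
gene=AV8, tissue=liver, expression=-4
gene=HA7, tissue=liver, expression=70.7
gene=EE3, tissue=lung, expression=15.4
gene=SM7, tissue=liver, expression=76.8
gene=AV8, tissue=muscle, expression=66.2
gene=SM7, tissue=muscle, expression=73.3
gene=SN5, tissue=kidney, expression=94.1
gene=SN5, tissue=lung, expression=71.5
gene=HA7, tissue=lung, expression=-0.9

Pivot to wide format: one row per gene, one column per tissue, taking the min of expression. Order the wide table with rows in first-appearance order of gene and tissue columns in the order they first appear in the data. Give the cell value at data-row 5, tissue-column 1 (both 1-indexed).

With rows in first-appearance order of gene, row 5 is gene=SN5. tissue columns in first-appearance order: lung, kidney, muscle, liver; column 1 is lung.
Long rows with gene=SN5, tissue=lung: min(48.3, -16.1, 71.5) = -16.1.

-16.1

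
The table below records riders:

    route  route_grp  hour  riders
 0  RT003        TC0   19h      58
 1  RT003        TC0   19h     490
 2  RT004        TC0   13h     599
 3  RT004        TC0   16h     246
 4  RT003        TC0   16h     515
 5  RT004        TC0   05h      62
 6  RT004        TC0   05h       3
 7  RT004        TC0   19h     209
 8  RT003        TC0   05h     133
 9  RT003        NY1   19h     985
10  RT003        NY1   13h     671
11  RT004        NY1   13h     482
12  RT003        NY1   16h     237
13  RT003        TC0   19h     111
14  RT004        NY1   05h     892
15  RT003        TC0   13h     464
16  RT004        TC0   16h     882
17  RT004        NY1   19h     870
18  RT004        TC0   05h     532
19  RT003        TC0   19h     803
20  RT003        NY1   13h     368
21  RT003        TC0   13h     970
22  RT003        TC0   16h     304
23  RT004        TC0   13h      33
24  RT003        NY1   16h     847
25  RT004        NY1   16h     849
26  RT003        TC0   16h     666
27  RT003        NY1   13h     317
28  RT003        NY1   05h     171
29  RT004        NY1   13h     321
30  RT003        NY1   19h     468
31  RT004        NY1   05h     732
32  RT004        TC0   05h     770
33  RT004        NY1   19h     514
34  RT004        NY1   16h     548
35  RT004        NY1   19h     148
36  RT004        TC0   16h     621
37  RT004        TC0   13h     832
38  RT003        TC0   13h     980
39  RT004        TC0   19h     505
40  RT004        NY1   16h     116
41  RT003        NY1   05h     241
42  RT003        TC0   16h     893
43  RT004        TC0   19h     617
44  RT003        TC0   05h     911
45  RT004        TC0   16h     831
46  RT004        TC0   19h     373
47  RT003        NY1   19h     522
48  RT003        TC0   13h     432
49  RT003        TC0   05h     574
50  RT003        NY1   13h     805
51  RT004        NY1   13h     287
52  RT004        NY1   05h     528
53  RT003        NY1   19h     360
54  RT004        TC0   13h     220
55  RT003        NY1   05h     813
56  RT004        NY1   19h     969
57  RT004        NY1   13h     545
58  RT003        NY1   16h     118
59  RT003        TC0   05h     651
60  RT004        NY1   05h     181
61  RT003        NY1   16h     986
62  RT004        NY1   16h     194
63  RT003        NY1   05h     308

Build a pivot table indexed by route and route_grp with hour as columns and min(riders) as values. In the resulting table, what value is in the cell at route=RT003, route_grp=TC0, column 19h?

Rows with route=RT003, route_grp=TC0 and hour=19h: riders values are 58, 490, 111, 803.
min(58, 490, 111, 803) = 58.

58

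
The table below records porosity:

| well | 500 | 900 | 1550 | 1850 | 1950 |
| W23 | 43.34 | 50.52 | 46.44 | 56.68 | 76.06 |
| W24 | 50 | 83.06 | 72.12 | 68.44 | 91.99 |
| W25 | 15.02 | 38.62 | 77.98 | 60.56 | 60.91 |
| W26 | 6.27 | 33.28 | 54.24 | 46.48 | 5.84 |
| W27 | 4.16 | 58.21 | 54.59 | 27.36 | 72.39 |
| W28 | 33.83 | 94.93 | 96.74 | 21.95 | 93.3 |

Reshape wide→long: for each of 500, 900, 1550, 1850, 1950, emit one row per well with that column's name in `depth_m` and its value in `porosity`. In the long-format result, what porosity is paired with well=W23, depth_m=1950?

Unpivoting turns each (well, wide-column) pair into one long row.
The wide cell at row W23, column 1950 holds 76.06, so the long row (W23, 1950) has porosity=76.06.

76.06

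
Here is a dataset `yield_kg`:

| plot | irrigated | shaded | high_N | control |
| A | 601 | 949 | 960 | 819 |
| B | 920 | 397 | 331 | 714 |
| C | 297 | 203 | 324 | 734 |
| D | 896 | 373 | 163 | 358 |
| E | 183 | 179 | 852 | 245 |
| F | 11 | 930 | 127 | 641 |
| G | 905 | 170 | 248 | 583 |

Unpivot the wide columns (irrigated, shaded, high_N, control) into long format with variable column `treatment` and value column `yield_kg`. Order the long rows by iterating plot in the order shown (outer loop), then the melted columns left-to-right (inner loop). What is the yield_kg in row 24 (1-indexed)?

28 rows total (7 × 4). Row 24: index ⌊(24-1)/4⌋ = 5 into plot → F; (24-1) mod 4 = 3 into the melted columns → control.
So row 24 is (F, control, 641); yield_kg = 641.

641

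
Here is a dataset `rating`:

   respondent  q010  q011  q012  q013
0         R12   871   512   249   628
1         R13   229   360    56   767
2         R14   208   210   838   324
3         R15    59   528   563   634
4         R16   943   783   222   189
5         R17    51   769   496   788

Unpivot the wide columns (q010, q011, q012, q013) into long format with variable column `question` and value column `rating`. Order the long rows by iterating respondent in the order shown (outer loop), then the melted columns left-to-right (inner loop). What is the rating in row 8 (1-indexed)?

767

24 rows total (6 × 4). Row 8: index ⌊(8-1)/4⌋ = 1 into respondent → R13; (8-1) mod 4 = 3 into the melted columns → q013.
So row 8 is (R13, q013, 767); rating = 767.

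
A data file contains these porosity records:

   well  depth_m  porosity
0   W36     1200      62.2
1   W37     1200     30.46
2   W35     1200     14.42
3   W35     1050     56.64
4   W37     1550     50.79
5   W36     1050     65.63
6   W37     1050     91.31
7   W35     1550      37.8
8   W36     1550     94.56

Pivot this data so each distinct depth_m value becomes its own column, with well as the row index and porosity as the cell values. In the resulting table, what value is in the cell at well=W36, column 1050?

Wide layout: rows indexed by well, columns are the 3 distinct depth_m values (1200, 1050, 1550).
Cell (well=W36, depth_m=1050) draws from the long row where well=W36 and depth_m=1050, which has porosity=65.63.

65.63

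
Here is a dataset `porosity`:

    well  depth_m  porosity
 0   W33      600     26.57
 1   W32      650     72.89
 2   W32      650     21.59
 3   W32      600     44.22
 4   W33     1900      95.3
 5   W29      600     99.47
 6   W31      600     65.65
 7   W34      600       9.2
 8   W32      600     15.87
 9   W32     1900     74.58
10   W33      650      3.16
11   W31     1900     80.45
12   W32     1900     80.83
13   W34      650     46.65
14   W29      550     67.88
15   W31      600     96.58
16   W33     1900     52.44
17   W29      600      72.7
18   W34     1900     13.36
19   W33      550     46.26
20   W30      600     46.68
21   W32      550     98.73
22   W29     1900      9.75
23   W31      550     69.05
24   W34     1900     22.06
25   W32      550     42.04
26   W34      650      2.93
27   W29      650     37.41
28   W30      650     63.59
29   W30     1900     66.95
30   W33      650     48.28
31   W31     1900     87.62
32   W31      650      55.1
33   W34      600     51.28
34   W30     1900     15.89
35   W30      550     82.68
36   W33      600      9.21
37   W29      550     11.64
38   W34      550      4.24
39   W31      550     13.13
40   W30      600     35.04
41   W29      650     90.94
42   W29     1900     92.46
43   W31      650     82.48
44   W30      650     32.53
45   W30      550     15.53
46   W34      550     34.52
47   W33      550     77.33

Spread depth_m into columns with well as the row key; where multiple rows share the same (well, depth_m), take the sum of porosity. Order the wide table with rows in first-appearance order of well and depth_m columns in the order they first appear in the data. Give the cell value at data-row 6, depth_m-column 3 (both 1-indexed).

82.84

With rows in first-appearance order of well, row 6 is well=W30. depth_m columns in first-appearance order: 600, 650, 1900, 550; column 3 is 1900.
Long rows with well=W30, depth_m=1900: 66.95 + 15.89 = 82.84.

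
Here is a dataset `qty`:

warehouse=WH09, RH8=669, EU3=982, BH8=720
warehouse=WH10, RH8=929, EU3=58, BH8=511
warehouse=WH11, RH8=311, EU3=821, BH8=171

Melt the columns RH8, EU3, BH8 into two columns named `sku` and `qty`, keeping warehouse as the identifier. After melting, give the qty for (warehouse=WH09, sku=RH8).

Unpivoting turns each (warehouse, wide-column) pair into one long row.
The wide cell at row WH09, column RH8 holds 669, so the long row (WH09, RH8) has qty=669.

669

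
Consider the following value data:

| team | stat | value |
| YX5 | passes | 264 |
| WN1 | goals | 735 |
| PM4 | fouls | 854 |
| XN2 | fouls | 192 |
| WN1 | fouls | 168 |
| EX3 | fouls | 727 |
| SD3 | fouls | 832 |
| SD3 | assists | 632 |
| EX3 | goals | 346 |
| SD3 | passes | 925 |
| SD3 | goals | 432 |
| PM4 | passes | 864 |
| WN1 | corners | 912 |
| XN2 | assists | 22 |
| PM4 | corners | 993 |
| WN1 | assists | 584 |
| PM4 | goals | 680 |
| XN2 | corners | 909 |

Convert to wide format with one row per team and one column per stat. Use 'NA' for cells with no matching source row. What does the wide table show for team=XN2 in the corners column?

The long row with team=XN2, stat=corners has value=909.

909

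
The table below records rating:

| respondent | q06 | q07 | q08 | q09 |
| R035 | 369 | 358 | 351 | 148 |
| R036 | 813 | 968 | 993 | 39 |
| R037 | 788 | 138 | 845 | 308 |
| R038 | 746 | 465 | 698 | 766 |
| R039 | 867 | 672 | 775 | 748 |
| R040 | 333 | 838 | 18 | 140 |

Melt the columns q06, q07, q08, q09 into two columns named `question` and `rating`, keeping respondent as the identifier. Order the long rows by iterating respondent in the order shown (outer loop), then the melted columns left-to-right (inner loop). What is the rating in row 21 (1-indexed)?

24 rows total (6 × 4). Row 21: index ⌊(21-1)/4⌋ = 5 into respondent → R040; (21-1) mod 4 = 0 into the melted columns → q06.
So row 21 is (R040, q06, 333); rating = 333.

333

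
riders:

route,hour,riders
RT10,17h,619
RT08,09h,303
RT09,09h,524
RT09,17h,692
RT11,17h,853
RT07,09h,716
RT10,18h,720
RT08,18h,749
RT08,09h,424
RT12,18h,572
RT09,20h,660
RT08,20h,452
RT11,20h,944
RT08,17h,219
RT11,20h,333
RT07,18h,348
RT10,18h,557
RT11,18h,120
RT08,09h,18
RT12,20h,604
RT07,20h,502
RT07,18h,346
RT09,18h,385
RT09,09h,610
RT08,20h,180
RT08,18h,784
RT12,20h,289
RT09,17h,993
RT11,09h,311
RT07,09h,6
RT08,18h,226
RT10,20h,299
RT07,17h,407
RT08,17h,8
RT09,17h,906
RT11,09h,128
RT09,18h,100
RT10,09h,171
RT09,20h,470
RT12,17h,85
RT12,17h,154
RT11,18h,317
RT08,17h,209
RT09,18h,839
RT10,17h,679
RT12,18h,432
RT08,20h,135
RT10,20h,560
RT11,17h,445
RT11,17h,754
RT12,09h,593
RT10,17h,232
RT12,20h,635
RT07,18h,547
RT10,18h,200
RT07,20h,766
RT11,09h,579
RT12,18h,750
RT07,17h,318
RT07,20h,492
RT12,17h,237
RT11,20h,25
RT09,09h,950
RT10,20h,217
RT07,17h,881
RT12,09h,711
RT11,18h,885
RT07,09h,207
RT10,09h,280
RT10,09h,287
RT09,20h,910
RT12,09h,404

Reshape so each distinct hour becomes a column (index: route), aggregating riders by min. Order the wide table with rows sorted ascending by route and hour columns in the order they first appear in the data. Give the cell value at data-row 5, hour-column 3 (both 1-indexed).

120

With rows sorted ascending by route, row 5 is route=RT11. hour columns in first-appearance order: 17h, 09h, 18h, 20h; column 3 is 18h.
Long rows with route=RT11, hour=18h: min(120, 317, 885) = 120.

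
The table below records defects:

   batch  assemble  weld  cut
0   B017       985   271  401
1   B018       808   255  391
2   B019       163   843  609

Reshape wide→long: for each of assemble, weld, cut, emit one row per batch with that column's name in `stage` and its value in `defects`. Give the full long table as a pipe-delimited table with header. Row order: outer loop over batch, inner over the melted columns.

Each (batch, column) pair becomes one row: 3 × 3 = 9 rows.
For example, (B017, assemble) → defects=985.

| batch | stage | defects |
| B017 | assemble | 985 |
| B017 | weld | 271 |
| B017 | cut | 401 |
| B018 | assemble | 808 |
| B018 | weld | 255 |
| B018 | cut | 391 |
| B019 | assemble | 163 |
| B019 | weld | 843 |
| B019 | cut | 609 |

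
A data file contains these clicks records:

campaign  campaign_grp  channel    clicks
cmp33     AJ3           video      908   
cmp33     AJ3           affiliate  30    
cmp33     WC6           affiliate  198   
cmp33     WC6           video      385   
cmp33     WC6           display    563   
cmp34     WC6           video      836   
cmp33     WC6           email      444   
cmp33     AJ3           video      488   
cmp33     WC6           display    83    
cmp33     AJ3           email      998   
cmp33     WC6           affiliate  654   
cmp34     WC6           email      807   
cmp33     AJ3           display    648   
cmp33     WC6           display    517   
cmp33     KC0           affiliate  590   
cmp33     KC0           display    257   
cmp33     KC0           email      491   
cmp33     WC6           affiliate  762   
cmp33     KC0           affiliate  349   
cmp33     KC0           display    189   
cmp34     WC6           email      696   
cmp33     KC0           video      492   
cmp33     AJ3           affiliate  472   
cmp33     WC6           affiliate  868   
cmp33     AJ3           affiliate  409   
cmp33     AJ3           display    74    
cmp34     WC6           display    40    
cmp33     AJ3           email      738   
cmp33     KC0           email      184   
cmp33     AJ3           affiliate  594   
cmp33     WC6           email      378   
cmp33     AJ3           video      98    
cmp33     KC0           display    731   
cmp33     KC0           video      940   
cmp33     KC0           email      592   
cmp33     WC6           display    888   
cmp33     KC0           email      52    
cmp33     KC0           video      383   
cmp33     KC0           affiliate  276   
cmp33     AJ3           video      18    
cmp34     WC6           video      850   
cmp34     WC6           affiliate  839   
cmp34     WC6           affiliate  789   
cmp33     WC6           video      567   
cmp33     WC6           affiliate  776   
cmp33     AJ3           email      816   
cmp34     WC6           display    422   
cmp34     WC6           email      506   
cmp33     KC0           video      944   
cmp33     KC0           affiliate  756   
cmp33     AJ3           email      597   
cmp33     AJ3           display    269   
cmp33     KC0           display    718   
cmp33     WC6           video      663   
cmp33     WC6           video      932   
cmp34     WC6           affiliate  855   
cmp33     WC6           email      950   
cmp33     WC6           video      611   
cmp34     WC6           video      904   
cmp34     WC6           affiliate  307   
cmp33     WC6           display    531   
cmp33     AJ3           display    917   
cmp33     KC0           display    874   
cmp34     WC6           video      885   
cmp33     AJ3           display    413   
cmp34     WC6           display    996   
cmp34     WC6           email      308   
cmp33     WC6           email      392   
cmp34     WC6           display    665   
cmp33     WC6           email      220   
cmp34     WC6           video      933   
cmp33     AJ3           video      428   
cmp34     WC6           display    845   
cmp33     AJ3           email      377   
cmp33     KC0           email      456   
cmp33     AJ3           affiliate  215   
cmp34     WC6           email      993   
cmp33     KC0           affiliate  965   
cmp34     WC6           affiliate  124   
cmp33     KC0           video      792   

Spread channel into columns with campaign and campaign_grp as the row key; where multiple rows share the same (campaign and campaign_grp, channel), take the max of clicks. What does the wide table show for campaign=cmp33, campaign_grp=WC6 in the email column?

Rows with campaign=cmp33, campaign_grp=WC6 and channel=email: clicks values are 444, 378, 950, 392, 220.
max(444, 378, 950, 392, 220) = 950.

950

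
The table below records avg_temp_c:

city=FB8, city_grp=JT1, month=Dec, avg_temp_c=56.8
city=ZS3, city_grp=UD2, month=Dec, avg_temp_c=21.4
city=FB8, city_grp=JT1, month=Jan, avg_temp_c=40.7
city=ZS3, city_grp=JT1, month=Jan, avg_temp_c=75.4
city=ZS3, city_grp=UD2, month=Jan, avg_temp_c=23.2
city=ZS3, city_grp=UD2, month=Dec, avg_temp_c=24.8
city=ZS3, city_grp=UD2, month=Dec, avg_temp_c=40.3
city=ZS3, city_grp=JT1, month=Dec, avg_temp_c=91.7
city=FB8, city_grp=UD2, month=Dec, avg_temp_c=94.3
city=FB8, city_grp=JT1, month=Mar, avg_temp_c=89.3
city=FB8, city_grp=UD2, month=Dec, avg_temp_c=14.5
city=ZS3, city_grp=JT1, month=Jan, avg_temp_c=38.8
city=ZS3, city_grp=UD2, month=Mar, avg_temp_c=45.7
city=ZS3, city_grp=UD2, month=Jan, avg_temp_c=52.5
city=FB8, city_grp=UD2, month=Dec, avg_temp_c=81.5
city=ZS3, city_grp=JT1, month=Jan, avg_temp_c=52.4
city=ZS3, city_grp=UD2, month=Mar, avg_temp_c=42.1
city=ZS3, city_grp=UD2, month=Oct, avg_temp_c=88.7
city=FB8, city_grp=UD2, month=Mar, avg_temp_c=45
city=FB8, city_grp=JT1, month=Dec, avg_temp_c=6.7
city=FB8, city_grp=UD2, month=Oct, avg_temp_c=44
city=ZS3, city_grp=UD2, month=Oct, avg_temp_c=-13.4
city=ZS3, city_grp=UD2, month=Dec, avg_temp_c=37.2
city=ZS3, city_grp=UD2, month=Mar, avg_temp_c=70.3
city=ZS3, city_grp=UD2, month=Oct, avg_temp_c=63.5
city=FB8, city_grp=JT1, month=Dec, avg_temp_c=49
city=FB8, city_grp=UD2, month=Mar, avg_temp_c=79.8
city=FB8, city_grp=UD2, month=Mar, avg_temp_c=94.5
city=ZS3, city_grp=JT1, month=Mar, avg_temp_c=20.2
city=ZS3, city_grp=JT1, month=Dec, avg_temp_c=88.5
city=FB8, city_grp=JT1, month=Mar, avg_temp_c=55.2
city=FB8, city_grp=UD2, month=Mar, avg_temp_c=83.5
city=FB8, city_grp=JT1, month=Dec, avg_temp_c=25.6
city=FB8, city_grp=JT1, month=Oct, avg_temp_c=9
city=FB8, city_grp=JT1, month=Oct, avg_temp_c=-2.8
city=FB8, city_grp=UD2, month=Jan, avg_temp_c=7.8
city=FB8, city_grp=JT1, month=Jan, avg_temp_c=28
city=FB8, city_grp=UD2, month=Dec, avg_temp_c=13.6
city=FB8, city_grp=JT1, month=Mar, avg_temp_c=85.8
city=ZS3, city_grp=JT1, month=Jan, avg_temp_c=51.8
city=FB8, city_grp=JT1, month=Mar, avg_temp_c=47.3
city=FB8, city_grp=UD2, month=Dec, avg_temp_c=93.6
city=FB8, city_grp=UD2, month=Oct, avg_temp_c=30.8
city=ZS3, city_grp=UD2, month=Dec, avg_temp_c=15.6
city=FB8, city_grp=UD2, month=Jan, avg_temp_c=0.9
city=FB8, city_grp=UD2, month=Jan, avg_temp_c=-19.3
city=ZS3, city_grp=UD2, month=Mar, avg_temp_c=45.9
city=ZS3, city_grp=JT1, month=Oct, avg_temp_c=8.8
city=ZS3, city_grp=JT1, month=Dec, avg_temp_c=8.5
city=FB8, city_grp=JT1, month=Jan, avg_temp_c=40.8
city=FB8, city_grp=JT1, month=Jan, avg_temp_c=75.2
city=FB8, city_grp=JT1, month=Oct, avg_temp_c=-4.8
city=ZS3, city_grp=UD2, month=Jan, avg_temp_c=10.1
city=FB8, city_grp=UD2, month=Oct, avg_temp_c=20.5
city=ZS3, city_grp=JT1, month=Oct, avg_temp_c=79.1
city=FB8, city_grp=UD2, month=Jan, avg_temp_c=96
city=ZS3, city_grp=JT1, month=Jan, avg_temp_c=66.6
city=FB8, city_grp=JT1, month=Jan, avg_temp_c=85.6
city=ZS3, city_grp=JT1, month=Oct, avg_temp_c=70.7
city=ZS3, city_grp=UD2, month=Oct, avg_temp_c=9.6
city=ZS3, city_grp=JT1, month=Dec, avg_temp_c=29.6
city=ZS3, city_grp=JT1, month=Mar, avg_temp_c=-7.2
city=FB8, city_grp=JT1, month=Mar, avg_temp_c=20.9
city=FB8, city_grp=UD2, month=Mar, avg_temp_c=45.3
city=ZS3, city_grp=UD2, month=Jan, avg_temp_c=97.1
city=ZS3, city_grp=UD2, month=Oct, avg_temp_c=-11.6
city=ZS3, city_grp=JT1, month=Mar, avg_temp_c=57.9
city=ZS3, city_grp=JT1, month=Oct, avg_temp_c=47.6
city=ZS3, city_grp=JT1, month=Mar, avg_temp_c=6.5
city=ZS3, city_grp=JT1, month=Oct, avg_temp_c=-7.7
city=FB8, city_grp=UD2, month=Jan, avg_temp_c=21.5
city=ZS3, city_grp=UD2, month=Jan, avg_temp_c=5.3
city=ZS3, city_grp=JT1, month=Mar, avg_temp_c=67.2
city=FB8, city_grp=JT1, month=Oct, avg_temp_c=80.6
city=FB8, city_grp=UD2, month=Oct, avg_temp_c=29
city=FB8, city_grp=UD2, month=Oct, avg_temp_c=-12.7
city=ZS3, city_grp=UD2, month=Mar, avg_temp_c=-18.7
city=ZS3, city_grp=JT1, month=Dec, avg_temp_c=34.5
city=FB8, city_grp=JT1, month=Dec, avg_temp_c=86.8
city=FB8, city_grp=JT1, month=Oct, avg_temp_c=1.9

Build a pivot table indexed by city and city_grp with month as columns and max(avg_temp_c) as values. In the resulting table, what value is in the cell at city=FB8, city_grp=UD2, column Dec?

Rows with city=FB8, city_grp=UD2 and month=Dec: avg_temp_c values are 94.3, 14.5, 81.5, 13.6, 93.6.
max(94.3, 14.5, 81.5, 13.6, 93.6) = 94.3.

94.3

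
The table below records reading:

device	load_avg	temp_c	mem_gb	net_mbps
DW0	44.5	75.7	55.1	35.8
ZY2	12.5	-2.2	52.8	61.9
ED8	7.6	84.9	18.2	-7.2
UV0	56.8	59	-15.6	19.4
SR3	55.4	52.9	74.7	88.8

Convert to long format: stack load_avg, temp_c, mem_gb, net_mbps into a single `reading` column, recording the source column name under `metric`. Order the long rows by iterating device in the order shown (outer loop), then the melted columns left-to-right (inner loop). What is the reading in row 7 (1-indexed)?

52.8

20 rows total (5 × 4). Row 7: index ⌊(7-1)/4⌋ = 1 into device → ZY2; (7-1) mod 4 = 2 into the melted columns → mem_gb.
So row 7 is (ZY2, mem_gb, 52.8); reading = 52.8.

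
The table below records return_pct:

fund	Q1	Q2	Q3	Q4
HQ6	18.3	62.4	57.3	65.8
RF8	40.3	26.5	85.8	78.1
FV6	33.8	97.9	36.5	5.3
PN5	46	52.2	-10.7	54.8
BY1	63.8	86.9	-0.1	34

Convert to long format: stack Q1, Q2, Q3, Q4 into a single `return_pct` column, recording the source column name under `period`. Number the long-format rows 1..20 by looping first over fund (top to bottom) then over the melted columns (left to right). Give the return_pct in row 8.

78.1

20 rows total (5 × 4). Row 8: index ⌊(8-1)/4⌋ = 1 into fund → RF8; (8-1) mod 4 = 3 into the melted columns → Q4.
So row 8 is (RF8, Q4, 78.1); return_pct = 78.1.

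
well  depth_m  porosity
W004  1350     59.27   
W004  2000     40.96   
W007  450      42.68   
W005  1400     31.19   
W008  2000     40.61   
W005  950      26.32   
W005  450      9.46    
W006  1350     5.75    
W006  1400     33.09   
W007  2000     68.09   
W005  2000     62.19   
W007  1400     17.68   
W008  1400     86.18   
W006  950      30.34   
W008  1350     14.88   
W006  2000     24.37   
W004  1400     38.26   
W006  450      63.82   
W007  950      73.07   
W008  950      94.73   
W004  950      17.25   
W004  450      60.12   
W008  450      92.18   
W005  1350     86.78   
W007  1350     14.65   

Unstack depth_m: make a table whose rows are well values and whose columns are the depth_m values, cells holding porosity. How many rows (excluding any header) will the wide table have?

5

5 distinct well values → 5 rows.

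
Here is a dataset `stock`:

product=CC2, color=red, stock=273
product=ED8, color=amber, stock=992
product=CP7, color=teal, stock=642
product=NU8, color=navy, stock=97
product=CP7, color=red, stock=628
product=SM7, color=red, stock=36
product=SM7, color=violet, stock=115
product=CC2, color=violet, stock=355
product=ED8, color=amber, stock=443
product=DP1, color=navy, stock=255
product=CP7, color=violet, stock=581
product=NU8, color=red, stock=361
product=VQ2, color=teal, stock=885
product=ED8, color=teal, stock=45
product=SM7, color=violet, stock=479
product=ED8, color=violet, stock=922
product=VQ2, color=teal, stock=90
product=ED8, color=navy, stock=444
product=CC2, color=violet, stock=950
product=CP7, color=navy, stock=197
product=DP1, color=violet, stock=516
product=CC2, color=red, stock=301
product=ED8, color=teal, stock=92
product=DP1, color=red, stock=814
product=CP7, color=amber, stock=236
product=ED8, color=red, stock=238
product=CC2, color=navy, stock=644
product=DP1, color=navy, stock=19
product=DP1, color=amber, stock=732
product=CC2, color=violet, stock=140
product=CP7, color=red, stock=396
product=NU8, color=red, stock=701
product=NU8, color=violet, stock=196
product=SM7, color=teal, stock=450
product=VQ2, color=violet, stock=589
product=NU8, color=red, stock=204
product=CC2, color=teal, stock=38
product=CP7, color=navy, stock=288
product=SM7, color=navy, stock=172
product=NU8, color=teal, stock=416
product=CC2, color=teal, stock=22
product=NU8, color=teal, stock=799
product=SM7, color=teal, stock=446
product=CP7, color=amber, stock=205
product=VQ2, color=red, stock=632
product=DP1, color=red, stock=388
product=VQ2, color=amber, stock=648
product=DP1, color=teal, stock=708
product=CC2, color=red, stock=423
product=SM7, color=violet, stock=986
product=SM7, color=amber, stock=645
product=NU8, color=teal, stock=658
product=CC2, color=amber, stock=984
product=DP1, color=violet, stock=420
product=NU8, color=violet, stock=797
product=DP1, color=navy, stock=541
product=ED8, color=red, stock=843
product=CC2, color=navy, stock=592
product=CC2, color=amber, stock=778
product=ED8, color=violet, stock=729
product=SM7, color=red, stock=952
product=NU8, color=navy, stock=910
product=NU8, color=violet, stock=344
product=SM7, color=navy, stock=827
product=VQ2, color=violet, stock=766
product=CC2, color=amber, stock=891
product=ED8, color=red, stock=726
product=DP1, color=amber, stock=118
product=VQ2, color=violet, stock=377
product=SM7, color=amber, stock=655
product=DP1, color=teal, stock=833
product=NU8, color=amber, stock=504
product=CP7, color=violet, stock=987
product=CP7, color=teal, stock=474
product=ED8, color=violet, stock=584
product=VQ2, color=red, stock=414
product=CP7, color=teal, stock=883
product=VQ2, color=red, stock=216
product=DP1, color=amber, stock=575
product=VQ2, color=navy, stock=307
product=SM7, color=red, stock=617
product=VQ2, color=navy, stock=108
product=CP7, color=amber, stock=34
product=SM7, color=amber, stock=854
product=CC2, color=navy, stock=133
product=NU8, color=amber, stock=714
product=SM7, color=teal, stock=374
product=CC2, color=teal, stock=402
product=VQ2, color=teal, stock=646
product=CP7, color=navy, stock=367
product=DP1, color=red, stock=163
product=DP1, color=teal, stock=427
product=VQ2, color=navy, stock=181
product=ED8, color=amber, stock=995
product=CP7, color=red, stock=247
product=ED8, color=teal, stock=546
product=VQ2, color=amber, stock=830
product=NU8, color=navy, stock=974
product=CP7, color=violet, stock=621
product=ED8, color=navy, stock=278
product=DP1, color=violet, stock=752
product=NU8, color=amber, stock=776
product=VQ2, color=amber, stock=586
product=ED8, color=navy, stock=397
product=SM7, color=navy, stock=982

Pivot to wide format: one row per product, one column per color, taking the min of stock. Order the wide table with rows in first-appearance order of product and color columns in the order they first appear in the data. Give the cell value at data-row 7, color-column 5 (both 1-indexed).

377

With rows in first-appearance order of product, row 7 is product=VQ2. color columns in first-appearance order: red, amber, teal, navy, violet; column 5 is violet.
Long rows with product=VQ2, color=violet: min(589, 766, 377) = 377.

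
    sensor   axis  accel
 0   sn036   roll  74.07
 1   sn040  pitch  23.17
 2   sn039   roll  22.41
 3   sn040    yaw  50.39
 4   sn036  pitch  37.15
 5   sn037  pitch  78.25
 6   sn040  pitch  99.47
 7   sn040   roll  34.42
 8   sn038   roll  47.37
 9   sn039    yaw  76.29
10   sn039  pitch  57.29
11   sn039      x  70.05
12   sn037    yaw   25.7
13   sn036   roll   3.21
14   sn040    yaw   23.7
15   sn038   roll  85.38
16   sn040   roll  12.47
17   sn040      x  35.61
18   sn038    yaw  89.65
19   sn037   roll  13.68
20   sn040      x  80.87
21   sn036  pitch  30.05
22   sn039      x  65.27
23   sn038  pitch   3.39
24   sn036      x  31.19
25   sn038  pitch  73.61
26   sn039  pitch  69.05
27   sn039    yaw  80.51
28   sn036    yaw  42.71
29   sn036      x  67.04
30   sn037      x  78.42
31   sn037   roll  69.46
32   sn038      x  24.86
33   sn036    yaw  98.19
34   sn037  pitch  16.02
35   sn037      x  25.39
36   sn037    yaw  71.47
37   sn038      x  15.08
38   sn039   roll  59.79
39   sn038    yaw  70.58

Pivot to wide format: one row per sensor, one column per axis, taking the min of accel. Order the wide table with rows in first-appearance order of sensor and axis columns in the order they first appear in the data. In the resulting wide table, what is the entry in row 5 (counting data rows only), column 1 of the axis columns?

With rows in first-appearance order of sensor, row 5 is sensor=sn038. axis columns in first-appearance order: roll, pitch, yaw, x; column 1 is roll.
Long rows with sensor=sn038, axis=roll: min(47.37, 85.38) = 47.37.

47.37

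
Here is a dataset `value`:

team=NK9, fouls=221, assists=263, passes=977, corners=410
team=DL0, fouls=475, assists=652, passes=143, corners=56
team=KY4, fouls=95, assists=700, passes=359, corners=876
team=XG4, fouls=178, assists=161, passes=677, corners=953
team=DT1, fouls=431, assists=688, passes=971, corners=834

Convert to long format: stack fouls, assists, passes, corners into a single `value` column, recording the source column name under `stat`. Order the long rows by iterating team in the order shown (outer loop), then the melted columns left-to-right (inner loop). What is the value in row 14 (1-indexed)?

20 rows total (5 × 4). Row 14: index ⌊(14-1)/4⌋ = 3 into team → XG4; (14-1) mod 4 = 1 into the melted columns → assists.
So row 14 is (XG4, assists, 161); value = 161.

161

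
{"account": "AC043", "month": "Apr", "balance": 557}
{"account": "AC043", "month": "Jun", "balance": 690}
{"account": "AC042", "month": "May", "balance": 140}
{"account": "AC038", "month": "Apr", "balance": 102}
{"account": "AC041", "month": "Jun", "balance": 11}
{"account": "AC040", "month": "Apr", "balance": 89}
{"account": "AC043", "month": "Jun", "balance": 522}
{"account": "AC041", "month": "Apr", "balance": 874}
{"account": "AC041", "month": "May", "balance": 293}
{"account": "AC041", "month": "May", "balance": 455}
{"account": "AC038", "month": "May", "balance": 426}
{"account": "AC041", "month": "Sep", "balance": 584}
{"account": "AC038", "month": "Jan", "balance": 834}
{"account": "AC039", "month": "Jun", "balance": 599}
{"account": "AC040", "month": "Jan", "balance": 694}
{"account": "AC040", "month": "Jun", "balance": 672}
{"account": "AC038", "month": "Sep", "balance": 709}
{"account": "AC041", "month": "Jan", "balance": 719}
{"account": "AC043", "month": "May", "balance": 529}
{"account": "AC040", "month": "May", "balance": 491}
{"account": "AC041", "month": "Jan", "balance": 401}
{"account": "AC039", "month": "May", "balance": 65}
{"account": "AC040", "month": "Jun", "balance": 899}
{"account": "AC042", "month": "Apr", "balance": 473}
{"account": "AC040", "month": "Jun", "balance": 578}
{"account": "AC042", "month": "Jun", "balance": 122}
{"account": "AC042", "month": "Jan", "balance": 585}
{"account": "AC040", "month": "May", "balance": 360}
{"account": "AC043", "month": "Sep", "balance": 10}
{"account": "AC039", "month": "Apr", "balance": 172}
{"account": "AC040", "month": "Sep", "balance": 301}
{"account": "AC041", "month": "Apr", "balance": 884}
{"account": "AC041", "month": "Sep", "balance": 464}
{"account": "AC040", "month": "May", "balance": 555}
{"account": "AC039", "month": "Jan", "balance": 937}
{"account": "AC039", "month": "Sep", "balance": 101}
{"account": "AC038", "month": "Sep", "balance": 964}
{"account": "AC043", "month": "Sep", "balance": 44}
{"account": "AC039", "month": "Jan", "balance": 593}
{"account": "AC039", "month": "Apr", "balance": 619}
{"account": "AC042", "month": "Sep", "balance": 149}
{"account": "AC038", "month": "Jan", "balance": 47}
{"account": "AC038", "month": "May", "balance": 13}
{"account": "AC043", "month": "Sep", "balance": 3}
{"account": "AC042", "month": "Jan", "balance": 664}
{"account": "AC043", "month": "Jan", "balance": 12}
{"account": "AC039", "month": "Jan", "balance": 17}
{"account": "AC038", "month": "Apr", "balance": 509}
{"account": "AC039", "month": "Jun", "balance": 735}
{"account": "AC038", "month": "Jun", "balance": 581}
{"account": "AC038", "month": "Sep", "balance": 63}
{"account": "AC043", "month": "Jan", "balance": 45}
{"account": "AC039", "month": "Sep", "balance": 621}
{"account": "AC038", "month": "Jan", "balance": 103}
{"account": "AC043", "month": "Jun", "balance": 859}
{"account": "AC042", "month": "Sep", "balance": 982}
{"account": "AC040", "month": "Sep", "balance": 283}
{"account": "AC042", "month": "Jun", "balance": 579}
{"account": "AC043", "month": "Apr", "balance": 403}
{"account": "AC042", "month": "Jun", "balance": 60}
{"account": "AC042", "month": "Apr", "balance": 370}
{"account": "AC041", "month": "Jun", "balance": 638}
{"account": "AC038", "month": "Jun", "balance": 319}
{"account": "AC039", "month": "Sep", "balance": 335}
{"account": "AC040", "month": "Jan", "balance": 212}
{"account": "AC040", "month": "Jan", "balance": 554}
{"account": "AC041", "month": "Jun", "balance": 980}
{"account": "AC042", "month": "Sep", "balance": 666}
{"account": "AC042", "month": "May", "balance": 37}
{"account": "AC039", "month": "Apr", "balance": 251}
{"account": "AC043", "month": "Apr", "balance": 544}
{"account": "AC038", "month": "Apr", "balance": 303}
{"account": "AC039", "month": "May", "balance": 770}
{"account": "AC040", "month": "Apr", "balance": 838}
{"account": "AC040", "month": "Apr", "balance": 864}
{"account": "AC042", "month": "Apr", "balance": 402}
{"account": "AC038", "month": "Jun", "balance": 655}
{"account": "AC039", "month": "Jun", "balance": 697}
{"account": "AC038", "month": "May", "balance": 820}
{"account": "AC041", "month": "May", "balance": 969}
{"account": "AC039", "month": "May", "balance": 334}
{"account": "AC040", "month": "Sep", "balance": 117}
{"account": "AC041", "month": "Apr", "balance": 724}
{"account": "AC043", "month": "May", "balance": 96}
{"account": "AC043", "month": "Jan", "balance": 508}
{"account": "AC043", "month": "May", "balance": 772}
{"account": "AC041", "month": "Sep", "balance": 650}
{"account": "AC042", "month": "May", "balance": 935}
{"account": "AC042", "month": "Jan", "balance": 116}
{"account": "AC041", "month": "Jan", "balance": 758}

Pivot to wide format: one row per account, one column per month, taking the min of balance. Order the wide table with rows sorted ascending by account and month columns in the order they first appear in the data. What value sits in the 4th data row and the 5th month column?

401

With rows sorted ascending by account, row 4 is account=AC041. month columns in first-appearance order: Apr, Jun, May, Sep, Jan; column 5 is Jan.
Long rows with account=AC041, month=Jan: min(719, 401, 758) = 401.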